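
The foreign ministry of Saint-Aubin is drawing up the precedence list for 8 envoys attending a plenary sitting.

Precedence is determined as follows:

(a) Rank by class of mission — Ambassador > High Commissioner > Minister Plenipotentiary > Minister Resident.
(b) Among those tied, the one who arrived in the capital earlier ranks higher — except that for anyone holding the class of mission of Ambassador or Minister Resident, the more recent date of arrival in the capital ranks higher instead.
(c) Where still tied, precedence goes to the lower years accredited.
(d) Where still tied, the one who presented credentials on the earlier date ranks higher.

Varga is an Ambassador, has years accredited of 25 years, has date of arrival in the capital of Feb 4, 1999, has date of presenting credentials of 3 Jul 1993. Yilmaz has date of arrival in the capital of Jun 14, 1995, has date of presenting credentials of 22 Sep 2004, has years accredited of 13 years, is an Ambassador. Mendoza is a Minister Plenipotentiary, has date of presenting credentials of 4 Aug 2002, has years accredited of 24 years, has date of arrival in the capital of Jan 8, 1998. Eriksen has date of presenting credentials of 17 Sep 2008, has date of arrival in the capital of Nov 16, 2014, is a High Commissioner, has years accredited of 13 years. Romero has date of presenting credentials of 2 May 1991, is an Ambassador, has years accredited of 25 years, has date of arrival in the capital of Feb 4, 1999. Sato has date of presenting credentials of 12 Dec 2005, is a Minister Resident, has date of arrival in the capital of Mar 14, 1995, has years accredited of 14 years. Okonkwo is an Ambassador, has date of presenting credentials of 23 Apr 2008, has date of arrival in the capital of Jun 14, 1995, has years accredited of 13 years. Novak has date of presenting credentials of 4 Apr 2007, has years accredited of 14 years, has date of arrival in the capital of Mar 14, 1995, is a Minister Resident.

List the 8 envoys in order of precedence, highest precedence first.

Romero, Varga, Yilmaz, Okonkwo, Eriksen, Mendoza, Sato, Novak

By class of mission: Romero, Varga, Yilmaz and Okonkwo (Ambassador); then Eriksen (High Commissioner); then Mendoza (Minister Plenipotentiary); then Sato and Novak (Minister Resident).
Among Romero, Varga, Yilmaz and Okonkwo, by date of arrival in the capital (later first) (reversed rule for this group): Romero and Varga (Feb 4, 1999) before Yilmaz and Okonkwo (Jun 14, 1995).
Romero and Varga both have years accredited 25 years, so the next rule applies.
Among Romero and Varga, by date of presenting credentials (earlier first): Romero (2 May 1991) before Varga (3 Jul 1993).
Yilmaz and Okonkwo both have years accredited 13 years, so the next rule applies.
Among Yilmaz and Okonkwo, by date of presenting credentials (earlier first): Yilmaz (22 Sep 2004) before Okonkwo (23 Apr 2008).
Sato and Novak both have date of arrival in the capital Mar 14, 1995, so the next rule applies.
Sato and Novak both have years accredited 14 years, so the next rule applies.
Among Sato and Novak, by date of presenting credentials (earlier first): Sato (12 Dec 2005) before Novak (4 Apr 2007).
Full order: Romero, Varga, Yilmaz, Okonkwo, Eriksen, Mendoza, Sato, Novak.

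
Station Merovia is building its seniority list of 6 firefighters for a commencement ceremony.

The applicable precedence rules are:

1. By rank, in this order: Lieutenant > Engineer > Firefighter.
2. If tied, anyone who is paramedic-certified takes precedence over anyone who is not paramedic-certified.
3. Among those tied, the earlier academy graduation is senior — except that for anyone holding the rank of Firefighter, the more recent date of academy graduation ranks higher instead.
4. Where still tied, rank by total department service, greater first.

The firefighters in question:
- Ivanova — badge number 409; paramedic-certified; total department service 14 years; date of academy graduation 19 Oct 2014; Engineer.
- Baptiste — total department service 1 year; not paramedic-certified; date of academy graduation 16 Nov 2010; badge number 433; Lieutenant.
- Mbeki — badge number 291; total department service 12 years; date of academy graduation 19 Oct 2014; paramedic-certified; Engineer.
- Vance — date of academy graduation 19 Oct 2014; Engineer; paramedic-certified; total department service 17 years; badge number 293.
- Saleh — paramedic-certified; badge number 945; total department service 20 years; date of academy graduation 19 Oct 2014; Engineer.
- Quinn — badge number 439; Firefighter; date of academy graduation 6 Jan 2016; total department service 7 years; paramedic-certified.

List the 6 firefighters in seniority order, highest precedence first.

Baptiste, Saleh, Vance, Ivanova, Mbeki, Quinn

By rank: Baptiste (Lieutenant); then Saleh, Vance, Ivanova and Mbeki (Engineer); then Quinn (Firefighter).
Saleh, Vance, Ivanova and Mbeki are each paramedic-certified, so the next rule applies.
Saleh, Vance, Ivanova and Mbeki all have date of academy graduation 19 Oct 2014, so the next rule applies.
Among Saleh, Vance, Ivanova and Mbeki, by total department service (higher first): Saleh (20 years) before Vance (17 years) before Ivanova (14 years) before Mbeki (12 years).
Full order: Baptiste, Saleh, Vance, Ivanova, Mbeki, Quinn.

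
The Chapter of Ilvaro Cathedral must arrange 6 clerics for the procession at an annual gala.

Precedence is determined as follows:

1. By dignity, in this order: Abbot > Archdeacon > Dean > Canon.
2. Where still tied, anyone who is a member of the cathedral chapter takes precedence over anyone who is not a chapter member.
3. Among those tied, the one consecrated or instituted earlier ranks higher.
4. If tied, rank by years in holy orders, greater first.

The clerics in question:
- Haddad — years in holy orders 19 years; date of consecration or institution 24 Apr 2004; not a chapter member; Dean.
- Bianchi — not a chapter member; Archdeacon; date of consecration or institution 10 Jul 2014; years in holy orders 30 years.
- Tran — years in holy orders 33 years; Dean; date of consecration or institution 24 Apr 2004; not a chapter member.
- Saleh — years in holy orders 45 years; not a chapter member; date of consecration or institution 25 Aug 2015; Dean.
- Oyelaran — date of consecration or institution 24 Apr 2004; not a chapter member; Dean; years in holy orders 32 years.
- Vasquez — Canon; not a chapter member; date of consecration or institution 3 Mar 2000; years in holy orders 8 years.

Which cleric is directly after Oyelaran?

Haddad

By dignity: Bianchi (Archdeacon); then Tran, Oyelaran, Haddad and Saleh (Dean); then Vasquez (Canon).
Tran, Oyelaran, Haddad and Saleh are each not a chapter member, so the next rule applies.
Among Tran, Oyelaran, Haddad and Saleh, by date of consecration or institution (earlier first): Tran, Oyelaran and Haddad (24 Apr 2004) before Saleh (25 Aug 2015).
Among Tran, Oyelaran and Haddad, by years in holy orders (higher first): Tran (33 years) before Oyelaran (32 years) before Haddad (19 years).
Order: Bianchi, Tran, Oyelaran, Haddad, Saleh, Vasquez.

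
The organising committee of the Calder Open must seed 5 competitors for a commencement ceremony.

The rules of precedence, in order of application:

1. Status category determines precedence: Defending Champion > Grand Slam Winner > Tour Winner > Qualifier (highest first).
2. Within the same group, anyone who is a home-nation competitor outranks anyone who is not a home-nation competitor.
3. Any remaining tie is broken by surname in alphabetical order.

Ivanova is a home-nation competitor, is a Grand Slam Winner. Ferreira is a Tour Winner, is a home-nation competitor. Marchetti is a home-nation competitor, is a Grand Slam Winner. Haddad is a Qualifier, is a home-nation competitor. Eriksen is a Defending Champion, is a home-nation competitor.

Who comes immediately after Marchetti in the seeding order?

Ferreira

By status category: Eriksen (Defending Champion); then Ivanova and Marchetti (Grand Slam Winner); then Ferreira (Tour Winner); then Haddad (Qualifier).
Ivanova and Marchetti are each a home-nation competitor, so the next rule applies.
Among Ivanova and Marchetti, alphabetically by surname: Ivanova before Marchetti.
Order: Eriksen, Ivanova, Marchetti, Ferreira, Haddad.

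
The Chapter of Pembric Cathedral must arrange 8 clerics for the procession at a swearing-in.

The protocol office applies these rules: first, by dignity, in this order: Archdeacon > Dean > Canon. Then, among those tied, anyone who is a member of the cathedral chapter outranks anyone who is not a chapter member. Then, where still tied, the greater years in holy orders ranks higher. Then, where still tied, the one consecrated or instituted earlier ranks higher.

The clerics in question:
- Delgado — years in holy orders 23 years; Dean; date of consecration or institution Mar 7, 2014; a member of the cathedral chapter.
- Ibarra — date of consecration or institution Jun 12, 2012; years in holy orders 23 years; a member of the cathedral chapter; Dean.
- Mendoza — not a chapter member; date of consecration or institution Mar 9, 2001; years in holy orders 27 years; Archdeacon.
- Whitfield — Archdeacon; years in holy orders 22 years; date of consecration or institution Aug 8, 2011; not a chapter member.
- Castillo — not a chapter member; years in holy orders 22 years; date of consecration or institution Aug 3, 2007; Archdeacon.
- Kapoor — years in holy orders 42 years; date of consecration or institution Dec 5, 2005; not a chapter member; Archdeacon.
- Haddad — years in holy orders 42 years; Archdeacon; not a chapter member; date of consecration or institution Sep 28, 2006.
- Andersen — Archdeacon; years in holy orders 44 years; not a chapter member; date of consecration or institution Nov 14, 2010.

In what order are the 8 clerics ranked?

Andersen, Kapoor, Haddad, Mendoza, Castillo, Whitfield, Ibarra, Delgado

By dignity: Andersen, Kapoor, Haddad, Mendoza, Castillo and Whitfield (Archdeacon); then Ibarra and Delgado (Dean).
Andersen, Kapoor, Haddad, Mendoza, Castillo and Whitfield are each not a chapter member, so the next rule applies.
Among Andersen, Kapoor, Haddad, Mendoza, Castillo and Whitfield, by years in holy orders (higher first): Andersen (44 years) before Kapoor and Haddad (42 years) before Mendoza (27 years) before Castillo and Whitfield (22 years).
Among Kapoor and Haddad, by date of consecration or institution (earlier first): Kapoor (Dec 5, 2005) before Haddad (Sep 28, 2006).
Among Castillo and Whitfield, by date of consecration or institution (earlier first): Castillo (Aug 3, 2007) before Whitfield (Aug 8, 2011).
Ibarra and Delgado are each a member of the cathedral chapter, so the next rule applies.
Ibarra and Delgado both have years in holy orders 23 years, so the next rule applies.
Among Ibarra and Delgado, by date of consecration or institution (earlier first): Ibarra (Jun 12, 2012) before Delgado (Mar 7, 2014).
Full order: Andersen, Kapoor, Haddad, Mendoza, Castillo, Whitfield, Ibarra, Delgado.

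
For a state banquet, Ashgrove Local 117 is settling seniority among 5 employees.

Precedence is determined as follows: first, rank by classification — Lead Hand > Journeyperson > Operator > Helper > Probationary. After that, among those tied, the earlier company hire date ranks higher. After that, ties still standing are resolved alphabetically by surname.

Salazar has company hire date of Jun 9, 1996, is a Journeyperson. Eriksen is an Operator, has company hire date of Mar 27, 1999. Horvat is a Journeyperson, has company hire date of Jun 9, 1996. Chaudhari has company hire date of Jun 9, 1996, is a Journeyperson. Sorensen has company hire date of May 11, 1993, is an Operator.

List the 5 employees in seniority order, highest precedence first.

By classification: Chaudhari, Horvat and Salazar (Journeyperson); then Sorensen and Eriksen (Operator).
Chaudhari, Horvat and Salazar all have company hire date Jun 9, 1996, so the next rule applies.
Among Chaudhari, Horvat and Salazar, alphabetically by surname: Chaudhari before Horvat before Salazar.
Among Sorensen and Eriksen, by company hire date (earlier first): Sorensen (May 11, 1993) before Eriksen (Mar 27, 1999).
Full order: Chaudhari, Horvat, Salazar, Sorensen, Eriksen.

Chaudhari, Horvat, Salazar, Sorensen, Eriksen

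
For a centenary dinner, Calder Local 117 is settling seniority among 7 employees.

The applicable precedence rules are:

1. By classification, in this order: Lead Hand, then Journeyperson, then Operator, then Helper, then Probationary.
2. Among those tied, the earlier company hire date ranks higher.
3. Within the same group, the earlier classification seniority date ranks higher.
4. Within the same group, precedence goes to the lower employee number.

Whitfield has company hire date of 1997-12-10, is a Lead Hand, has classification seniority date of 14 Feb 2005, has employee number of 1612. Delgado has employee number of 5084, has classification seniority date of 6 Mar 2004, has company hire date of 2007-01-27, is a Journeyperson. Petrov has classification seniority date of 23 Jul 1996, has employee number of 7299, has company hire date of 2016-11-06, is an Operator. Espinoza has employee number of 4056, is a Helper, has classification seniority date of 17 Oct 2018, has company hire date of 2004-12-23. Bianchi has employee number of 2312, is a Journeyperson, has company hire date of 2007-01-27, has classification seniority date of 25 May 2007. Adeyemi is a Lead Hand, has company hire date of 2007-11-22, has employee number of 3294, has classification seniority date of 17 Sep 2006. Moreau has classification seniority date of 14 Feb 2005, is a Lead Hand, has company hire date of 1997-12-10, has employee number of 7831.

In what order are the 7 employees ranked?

By classification: Whitfield, Moreau and Adeyemi (Lead Hand); then Delgado and Bianchi (Journeyperson); then Petrov (Operator); then Espinoza (Helper).
Among Whitfield, Moreau and Adeyemi, by company hire date (earlier first): Whitfield and Moreau (1997-12-10) before Adeyemi (2007-11-22).
Whitfield and Moreau both have classification seniority date 14 Feb 2005, so the next rule applies.
Among Whitfield and Moreau, by employee number (lower first): Whitfield (1612) before Moreau (7831).
Delgado and Bianchi both have company hire date 2007-01-27, so the next rule applies.
Among Delgado and Bianchi, by classification seniority date (earlier first): Delgado (6 Mar 2004) before Bianchi (25 May 2007).
Full order: Whitfield, Moreau, Adeyemi, Delgado, Bianchi, Petrov, Espinoza.

Whitfield, Moreau, Adeyemi, Delgado, Bianchi, Petrov, Espinoza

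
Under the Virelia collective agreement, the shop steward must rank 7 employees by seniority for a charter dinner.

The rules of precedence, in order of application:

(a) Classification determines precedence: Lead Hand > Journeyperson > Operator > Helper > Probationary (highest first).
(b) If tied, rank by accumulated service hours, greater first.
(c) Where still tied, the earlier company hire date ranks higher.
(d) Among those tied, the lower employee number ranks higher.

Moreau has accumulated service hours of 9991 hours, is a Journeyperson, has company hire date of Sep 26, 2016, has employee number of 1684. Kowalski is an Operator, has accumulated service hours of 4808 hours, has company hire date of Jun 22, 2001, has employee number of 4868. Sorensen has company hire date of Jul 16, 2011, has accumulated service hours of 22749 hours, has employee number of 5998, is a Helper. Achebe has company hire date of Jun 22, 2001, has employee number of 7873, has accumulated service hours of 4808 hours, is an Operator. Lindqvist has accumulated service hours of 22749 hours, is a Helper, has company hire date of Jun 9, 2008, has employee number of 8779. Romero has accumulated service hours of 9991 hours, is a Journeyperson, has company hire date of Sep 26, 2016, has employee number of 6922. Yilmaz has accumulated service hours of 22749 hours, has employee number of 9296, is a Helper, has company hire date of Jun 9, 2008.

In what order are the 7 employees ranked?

By classification: Moreau and Romero (Journeyperson); then Kowalski and Achebe (Operator); then Lindqvist, Yilmaz and Sorensen (Helper).
Moreau and Romero both have accumulated service hours 9991 hours, so the next rule applies.
Moreau and Romero both have company hire date Sep 26, 2016, so the next rule applies.
Among Moreau and Romero, by employee number (lower first): Moreau (1684) before Romero (6922).
Kowalski and Achebe both have accumulated service hours 4808 hours, so the next rule applies.
Kowalski and Achebe both have company hire date Jun 22, 2001, so the next rule applies.
Among Kowalski and Achebe, by employee number (lower first): Kowalski (4868) before Achebe (7873).
Lindqvist, Yilmaz and Sorensen all have accumulated service hours 22749 hours, so the next rule applies.
Among Lindqvist, Yilmaz and Sorensen, by company hire date (earlier first): Lindqvist and Yilmaz (Jun 9, 2008) before Sorensen (Jul 16, 2011).
Among Lindqvist and Yilmaz, by employee number (lower first): Lindqvist (8779) before Yilmaz (9296).
Full order: Moreau, Romero, Kowalski, Achebe, Lindqvist, Yilmaz, Sorensen.

Moreau, Romero, Kowalski, Achebe, Lindqvist, Yilmaz, Sorensen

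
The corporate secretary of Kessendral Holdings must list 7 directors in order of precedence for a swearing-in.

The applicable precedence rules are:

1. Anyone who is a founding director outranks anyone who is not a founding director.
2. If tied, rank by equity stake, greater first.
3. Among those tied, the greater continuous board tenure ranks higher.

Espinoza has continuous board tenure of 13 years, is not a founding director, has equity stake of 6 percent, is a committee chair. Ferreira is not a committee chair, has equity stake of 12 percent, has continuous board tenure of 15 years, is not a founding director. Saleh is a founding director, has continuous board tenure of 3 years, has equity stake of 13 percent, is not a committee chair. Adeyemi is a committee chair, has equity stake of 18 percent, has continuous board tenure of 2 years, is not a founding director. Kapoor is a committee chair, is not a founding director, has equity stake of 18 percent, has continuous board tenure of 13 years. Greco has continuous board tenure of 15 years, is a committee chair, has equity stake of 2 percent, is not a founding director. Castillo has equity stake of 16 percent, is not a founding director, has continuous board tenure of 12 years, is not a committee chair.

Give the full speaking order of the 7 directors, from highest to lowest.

By the first rule: Saleh (a founding director); then Kapoor, Adeyemi, Castillo, Ferreira, Espinoza and Greco (each not a founding director).
Among Kapoor, Adeyemi, Castillo, Ferreira, Espinoza and Greco, by equity stake (higher first): Kapoor and Adeyemi (18 percent) before Castillo (16 percent) before Ferreira (12 percent) before Espinoza (6 percent) before Greco (2 percent).
Among Kapoor and Adeyemi, by continuous board tenure (higher first): Kapoor (13 years) before Adeyemi (2 years).
Full order: Saleh, Kapoor, Adeyemi, Castillo, Ferreira, Espinoza, Greco.

Saleh, Kapoor, Adeyemi, Castillo, Ferreira, Espinoza, Greco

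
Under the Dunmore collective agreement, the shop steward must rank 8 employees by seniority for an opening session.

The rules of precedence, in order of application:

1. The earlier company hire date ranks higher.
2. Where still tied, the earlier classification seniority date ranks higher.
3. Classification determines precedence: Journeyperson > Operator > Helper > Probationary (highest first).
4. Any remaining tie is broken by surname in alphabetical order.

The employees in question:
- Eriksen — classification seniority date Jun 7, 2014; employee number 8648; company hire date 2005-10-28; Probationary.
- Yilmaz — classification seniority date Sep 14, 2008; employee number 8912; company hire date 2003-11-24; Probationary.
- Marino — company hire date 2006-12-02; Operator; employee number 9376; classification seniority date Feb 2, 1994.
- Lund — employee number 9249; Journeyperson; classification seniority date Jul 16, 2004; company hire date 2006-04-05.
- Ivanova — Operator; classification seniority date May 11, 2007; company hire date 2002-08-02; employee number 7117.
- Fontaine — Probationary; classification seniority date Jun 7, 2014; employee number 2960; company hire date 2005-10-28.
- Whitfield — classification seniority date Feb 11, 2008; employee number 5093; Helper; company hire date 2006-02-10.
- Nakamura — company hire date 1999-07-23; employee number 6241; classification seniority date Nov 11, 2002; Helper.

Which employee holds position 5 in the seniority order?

By company hire date (earlier first): Nakamura (1999-07-23); then Ivanova (2002-08-02); then Yilmaz (2003-11-24); then Eriksen and Fontaine (both 2005-10-28); then Whitfield (2006-02-10); then Lund (2006-04-05); then Marino (2006-12-02).
Eriksen and Fontaine both have classification seniority date Jun 7, 2014, so the next rule applies.
Eriksen and Fontaine are each Probationary, so the next rule applies.
Among Eriksen and Fontaine, alphabetically by surname: Eriksen before Fontaine.
Order: Nakamura, Ivanova, Yilmaz, Eriksen, Fontaine, Whitfield, Lund, Marino.

Fontaine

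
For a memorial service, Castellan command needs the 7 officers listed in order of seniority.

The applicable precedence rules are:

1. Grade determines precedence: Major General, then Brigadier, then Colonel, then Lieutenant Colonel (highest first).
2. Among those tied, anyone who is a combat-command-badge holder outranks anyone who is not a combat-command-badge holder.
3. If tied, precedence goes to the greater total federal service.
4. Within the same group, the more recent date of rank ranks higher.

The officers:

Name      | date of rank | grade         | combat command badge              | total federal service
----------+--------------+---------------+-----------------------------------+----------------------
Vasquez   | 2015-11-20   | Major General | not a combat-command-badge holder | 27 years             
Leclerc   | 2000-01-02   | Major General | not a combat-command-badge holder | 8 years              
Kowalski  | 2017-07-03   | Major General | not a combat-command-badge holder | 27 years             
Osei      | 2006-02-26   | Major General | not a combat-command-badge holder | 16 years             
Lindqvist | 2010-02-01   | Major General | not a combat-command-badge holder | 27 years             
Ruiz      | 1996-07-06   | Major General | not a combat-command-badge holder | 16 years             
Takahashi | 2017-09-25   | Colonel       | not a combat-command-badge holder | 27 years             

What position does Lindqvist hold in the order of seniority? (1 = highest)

By grade: Kowalski, Vasquez, Lindqvist, Osei, Ruiz and Leclerc (Major General); then Takahashi (Colonel).
Kowalski, Vasquez, Lindqvist, Osei, Ruiz and Leclerc are each not a combat-command-badge holder, so the next rule applies.
Among Kowalski, Vasquez, Lindqvist, Osei, Ruiz and Leclerc, by total federal service (higher first): Kowalski, Vasquez and Lindqvist (27 years) before Osei and Ruiz (16 years) before Leclerc (8 years).
Among Kowalski, Vasquez and Lindqvist, by date of rank (later first): Kowalski (2017-07-03) before Vasquez (2015-11-20) before Lindqvist (2010-02-01).
Among Osei and Ruiz, by date of rank (later first): Osei (2006-02-26) before Ruiz (1996-07-06).
Order: Kowalski, Vasquez, Lindqvist, Osei, Ruiz, Leclerc, Takahashi. So position 3.

3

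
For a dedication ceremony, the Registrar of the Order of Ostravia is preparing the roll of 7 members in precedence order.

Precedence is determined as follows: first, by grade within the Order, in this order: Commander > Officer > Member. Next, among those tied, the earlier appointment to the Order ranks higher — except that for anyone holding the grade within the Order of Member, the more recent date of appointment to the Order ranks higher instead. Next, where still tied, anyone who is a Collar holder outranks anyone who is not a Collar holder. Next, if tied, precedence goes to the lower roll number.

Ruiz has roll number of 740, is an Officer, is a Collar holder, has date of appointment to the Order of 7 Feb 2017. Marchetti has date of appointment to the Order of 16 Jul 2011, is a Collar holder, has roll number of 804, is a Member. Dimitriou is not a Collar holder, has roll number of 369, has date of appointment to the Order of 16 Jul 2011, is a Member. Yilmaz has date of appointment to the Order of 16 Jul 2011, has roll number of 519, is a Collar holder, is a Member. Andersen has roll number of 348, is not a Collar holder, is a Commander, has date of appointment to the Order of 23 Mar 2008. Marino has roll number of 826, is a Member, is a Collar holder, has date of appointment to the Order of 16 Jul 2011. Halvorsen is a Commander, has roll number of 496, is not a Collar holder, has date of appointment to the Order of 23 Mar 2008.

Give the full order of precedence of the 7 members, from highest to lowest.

By grade within the Order: Andersen and Halvorsen (Commander); then Ruiz (Officer); then Yilmaz, Marchetti, Marino and Dimitriou (Member).
Andersen and Halvorsen both have date of appointment to the Order 23 Mar 2008, so the next rule applies.
Andersen and Halvorsen are each not a Collar holder, so the next rule applies.
Among Andersen and Halvorsen, by roll number (lower first): Andersen (348) before Halvorsen (496).
Yilmaz, Marchetti, Marino and Dimitriou all have date of appointment to the Order 16 Jul 2011, so the next rule applies.
Among Yilmaz, Marchetti, Marino and Dimitriou, a Collar holder before not a Collar holder: Yilmaz, Marchetti and Marino (a Collar holder) before Dimitriou (not a Collar holder).
Among Yilmaz, Marchetti and Marino, by roll number (lower first): Yilmaz (519) before Marchetti (804) before Marino (826).
Full order: Andersen, Halvorsen, Ruiz, Yilmaz, Marchetti, Marino, Dimitriou.

Andersen, Halvorsen, Ruiz, Yilmaz, Marchetti, Marino, Dimitriou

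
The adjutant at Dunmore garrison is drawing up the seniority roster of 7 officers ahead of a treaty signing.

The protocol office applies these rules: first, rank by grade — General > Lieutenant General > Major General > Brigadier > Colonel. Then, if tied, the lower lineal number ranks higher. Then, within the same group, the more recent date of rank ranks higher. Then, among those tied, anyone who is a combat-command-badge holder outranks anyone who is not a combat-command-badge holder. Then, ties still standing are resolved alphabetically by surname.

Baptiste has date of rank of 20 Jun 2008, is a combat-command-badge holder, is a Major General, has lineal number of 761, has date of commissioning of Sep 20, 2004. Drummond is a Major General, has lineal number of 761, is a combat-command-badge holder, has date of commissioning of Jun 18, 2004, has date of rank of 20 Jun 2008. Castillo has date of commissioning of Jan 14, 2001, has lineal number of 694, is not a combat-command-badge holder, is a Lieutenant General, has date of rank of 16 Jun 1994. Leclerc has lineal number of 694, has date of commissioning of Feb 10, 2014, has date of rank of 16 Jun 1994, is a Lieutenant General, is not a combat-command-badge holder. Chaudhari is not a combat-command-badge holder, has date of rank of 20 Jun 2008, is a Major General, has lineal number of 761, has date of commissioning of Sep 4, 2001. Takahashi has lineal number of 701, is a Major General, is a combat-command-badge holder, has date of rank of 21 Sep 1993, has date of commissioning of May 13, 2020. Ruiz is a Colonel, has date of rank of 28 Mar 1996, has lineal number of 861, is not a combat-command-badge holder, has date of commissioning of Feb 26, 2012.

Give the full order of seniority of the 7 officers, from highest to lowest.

Castillo, Leclerc, Takahashi, Baptiste, Drummond, Chaudhari, Ruiz

By grade: Castillo and Leclerc (Lieutenant General); then Takahashi, Baptiste, Drummond and Chaudhari (Major General); then Ruiz (Colonel).
Castillo and Leclerc both have lineal number 694, so the next rule applies.
Castillo and Leclerc both have date of rank 16 Jun 1994, so the next rule applies.
Castillo and Leclerc are each not a combat-command-badge holder, so the next rule applies.
Among Castillo and Leclerc, alphabetically by surname: Castillo before Leclerc.
Among Takahashi, Baptiste, Drummond and Chaudhari, by lineal number (lower first): Takahashi (701) before Baptiste, Drummond and Chaudhari (761).
Baptiste, Drummond and Chaudhari all have date of rank 20 Jun 2008, so the next rule applies.
Among Baptiste, Drummond and Chaudhari, a combat-command-badge holder before not a combat-command-badge holder: Baptiste and Drummond (a combat-command-badge holder) before Chaudhari (not a combat-command-badge holder).
Among Baptiste and Drummond, alphabetically by surname: Baptiste before Drummond.
Full order: Castillo, Leclerc, Takahashi, Baptiste, Drummond, Chaudhari, Ruiz.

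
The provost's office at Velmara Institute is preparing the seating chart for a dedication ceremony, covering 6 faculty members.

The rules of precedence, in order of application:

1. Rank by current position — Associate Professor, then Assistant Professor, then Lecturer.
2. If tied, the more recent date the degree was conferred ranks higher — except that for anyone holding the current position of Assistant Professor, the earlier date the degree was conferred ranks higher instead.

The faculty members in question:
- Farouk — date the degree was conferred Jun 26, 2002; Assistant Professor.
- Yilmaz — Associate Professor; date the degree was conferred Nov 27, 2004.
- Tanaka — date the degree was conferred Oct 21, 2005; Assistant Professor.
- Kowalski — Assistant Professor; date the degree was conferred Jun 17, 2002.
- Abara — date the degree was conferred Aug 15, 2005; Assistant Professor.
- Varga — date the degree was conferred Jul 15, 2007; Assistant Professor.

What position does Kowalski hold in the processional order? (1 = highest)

By current position: Yilmaz (Associate Professor); then Kowalski, Farouk, Abara, Tanaka and Varga (Assistant Professor).
Among Kowalski, Farouk, Abara, Tanaka and Varga, by date the degree was conferred (earlier first) (reversed rule for this group): Kowalski (Jun 17, 2002) before Farouk (Jun 26, 2002) before Abara (Aug 15, 2005) before Tanaka (Oct 21, 2005) before Varga (Jul 15, 2007).
Order: Yilmaz, Kowalski, Farouk, Abara, Tanaka, Varga. So position 2.

2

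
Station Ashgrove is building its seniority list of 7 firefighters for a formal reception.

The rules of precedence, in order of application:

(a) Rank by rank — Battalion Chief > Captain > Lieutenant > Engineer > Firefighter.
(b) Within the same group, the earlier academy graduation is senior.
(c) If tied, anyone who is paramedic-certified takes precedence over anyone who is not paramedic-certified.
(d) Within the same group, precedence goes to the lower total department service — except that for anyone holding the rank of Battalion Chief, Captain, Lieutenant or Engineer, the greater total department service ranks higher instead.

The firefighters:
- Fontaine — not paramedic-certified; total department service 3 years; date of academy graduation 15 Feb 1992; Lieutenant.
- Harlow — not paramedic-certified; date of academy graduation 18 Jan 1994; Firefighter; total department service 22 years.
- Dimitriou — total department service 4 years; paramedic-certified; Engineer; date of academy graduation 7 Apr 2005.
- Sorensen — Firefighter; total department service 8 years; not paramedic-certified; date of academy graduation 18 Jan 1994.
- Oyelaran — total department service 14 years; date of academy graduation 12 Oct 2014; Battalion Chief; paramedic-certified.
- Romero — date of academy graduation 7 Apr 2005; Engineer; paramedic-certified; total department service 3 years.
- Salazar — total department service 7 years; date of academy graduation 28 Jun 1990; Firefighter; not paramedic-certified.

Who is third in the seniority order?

By rank: Oyelaran (Battalion Chief); then Fontaine (Lieutenant); then Dimitriou and Romero (Engineer); then Salazar, Sorensen and Harlow (Firefighter).
Dimitriou and Romero both have date of academy graduation 7 Apr 2005, so the next rule applies.
Dimitriou and Romero are each paramedic-certified, so the next rule applies.
Among Dimitriou and Romero, by total department service (higher first) (reversed rule for this group): Dimitriou (4 years) before Romero (3 years).
Among Salazar, Sorensen and Harlow, by date of academy graduation (earlier first): Salazar (28 Jun 1990) before Sorensen and Harlow (18 Jan 1994).
Sorensen and Harlow are each not paramedic-certified, so the next rule applies.
Among Sorensen and Harlow, by total department service (lower first): Sorensen (8 years) before Harlow (22 years).
Order: Oyelaran, Fontaine, Dimitriou, Romero, Salazar, Sorensen, Harlow.

Dimitriou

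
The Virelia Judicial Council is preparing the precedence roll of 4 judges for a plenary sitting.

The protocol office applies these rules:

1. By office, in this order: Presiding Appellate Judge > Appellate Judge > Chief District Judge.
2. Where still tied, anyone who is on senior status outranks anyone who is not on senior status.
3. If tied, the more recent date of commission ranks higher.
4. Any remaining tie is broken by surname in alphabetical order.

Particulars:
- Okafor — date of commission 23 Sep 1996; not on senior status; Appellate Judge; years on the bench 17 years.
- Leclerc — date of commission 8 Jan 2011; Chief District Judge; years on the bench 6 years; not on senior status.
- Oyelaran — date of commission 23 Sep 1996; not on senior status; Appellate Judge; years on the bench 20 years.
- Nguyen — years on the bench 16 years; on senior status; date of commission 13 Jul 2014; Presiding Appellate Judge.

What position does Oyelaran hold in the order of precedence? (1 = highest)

3

By office: Nguyen (Presiding Appellate Judge); then Okafor and Oyelaran (Appellate Judge); then Leclerc (Chief District Judge).
Okafor and Oyelaran are each not on senior status, so the next rule applies.
Okafor and Oyelaran both have date of commission 23 Sep 1996, so the next rule applies.
Among Okafor and Oyelaran, alphabetically by surname: Okafor before Oyelaran.
Order: Nguyen, Okafor, Oyelaran, Leclerc. So position 3.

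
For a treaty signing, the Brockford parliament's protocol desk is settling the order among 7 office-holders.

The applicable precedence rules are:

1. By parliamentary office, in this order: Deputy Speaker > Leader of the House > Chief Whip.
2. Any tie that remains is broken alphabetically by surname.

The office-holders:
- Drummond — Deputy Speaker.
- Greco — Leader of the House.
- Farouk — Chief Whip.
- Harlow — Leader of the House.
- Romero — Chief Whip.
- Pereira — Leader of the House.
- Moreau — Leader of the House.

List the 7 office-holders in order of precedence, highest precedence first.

Drummond, Greco, Harlow, Moreau, Pereira, Farouk, Romero

By parliamentary office: Drummond (Deputy Speaker); then Greco, Harlow, Moreau and Pereira (Leader of the House); then Farouk and Romero (Chief Whip).
Among Greco, Harlow, Moreau and Pereira, alphabetically by surname: Greco before Harlow before Moreau before Pereira.
Among Farouk and Romero, alphabetically by surname: Farouk before Romero.
Full order: Drummond, Greco, Harlow, Moreau, Pereira, Farouk, Romero.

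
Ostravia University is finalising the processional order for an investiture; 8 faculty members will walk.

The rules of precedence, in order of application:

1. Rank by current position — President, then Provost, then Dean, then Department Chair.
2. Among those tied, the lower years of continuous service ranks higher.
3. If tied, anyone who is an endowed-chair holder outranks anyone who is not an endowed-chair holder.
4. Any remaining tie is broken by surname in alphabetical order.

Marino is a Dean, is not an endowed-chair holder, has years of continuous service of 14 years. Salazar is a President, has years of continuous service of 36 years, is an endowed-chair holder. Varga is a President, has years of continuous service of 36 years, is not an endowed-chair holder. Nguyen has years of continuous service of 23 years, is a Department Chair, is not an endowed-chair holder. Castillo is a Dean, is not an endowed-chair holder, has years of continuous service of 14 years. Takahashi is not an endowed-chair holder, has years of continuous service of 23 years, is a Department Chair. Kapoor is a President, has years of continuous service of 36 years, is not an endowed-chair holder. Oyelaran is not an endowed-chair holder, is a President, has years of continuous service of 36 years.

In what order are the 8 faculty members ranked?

By current position: Salazar, Kapoor, Oyelaran and Varga (President); then Castillo and Marino (Dean); then Nguyen and Takahashi (Department Chair).
Salazar, Kapoor, Oyelaran and Varga all have years of continuous service 36 years, so the next rule applies.
Among Salazar, Kapoor, Oyelaran and Varga, an endowed-chair holder before not an endowed-chair holder: Salazar (an endowed-chair holder) before Kapoor, Oyelaran and Varga (not an endowed-chair holder).
Among Kapoor, Oyelaran and Varga, alphabetically by surname: Kapoor before Oyelaran before Varga.
Castillo and Marino both have years of continuous service 14 years, so the next rule applies.
Castillo and Marino are each not an endowed-chair holder, so the next rule applies.
Among Castillo and Marino, alphabetically by surname: Castillo before Marino.
Nguyen and Takahashi both have years of continuous service 23 years, so the next rule applies.
Nguyen and Takahashi are each not an endowed-chair holder, so the next rule applies.
Among Nguyen and Takahashi, alphabetically by surname: Nguyen before Takahashi.
Full order: Salazar, Kapoor, Oyelaran, Varga, Castillo, Marino, Nguyen, Takahashi.

Salazar, Kapoor, Oyelaran, Varga, Castillo, Marino, Nguyen, Takahashi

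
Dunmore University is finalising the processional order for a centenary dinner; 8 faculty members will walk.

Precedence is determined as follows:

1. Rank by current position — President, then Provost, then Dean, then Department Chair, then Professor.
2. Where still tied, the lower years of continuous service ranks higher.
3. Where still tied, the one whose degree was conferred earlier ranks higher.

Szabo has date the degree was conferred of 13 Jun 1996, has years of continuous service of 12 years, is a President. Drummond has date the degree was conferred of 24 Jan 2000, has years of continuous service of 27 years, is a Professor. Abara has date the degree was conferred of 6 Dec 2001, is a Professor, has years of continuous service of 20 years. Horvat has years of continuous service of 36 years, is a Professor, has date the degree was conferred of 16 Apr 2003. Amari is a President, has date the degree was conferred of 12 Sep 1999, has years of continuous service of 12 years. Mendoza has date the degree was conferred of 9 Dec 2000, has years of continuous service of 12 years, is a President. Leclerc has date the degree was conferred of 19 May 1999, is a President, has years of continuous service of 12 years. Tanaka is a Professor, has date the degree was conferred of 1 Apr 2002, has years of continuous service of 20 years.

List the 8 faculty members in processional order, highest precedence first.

Szabo, Leclerc, Amari, Mendoza, Abara, Tanaka, Drummond, Horvat

By current position: Szabo, Leclerc, Amari and Mendoza (President); then Abara, Tanaka, Drummond and Horvat (Professor).
Szabo, Leclerc, Amari and Mendoza all have years of continuous service 12 years, so the next rule applies.
Among Szabo, Leclerc, Amari and Mendoza, by date the degree was conferred (earlier first): Szabo (13 Jun 1996) before Leclerc (19 May 1999) before Amari (12 Sep 1999) before Mendoza (9 Dec 2000).
Among Abara, Tanaka, Drummond and Horvat, by years of continuous service (lower first): Abara and Tanaka (20 years) before Drummond (27 years) before Horvat (36 years).
Among Abara and Tanaka, by date the degree was conferred (earlier first): Abara (6 Dec 2001) before Tanaka (1 Apr 2002).
Full order: Szabo, Leclerc, Amari, Mendoza, Abara, Tanaka, Drummond, Horvat.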